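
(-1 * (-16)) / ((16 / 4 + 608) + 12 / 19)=38/1455 = 0.03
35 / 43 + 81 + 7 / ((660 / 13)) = 2325793/28380 = 81.95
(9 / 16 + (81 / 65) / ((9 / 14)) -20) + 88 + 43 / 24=225553/3120 = 72.29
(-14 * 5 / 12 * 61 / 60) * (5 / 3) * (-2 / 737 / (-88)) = -2135/7004448 = 0.00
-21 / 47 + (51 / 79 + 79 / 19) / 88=-1217489/3104068 = -0.39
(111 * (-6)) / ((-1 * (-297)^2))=74/9801 = 0.01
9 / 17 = 0.53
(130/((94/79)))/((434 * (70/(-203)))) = -0.73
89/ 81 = 1.10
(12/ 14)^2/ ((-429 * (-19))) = 12/133133 = 0.00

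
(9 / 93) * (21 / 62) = 63/1922 = 0.03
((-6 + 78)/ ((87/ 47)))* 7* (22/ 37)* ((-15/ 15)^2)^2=173712/1073 = 161.89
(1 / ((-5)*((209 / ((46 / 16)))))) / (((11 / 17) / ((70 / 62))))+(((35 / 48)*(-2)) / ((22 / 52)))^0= 567415/570152 = 1.00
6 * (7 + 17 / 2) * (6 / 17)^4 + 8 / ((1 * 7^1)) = 1511864/584647 = 2.59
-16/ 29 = -0.55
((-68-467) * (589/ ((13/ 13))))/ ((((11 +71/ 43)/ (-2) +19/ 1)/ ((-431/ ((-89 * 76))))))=-61473961/38804 = -1584.22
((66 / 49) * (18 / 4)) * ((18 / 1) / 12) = 891/98 = 9.09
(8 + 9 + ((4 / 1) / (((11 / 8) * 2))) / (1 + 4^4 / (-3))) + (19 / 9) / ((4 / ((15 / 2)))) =1398697/66792 = 20.94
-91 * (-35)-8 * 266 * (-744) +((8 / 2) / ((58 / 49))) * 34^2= 46119381/29 = 1590323.48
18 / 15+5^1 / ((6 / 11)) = 311/30 = 10.37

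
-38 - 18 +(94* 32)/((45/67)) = 199016/45 = 4422.58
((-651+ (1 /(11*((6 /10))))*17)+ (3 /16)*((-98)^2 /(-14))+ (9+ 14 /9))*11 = -607063/72 = -8431.43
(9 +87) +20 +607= 723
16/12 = 4/3 = 1.33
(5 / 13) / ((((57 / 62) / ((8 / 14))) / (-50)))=-11.95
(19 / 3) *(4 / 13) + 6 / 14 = 2.38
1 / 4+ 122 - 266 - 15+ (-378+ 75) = -1847/4 = -461.75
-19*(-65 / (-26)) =-95/2 = -47.50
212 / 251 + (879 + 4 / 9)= 880.29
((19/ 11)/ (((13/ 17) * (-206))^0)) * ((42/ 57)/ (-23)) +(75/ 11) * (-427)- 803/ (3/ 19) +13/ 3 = -6066499/759 = -7992.75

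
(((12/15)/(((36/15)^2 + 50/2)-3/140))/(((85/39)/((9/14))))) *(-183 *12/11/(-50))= 3083184/100591975 = 0.03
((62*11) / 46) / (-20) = -0.74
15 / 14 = 1.07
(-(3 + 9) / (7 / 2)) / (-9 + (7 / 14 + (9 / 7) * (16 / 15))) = 240/499 = 0.48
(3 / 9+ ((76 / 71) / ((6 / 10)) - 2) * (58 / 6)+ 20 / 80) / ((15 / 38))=-14611/3834 = -3.81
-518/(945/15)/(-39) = 74/351 = 0.21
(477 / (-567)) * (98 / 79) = -742/711 = -1.04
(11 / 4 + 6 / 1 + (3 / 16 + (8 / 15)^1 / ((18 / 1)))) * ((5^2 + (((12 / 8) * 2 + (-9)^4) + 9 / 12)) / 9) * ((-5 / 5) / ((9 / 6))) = -510547471/116640 = -4377.12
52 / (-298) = -26/149 = -0.17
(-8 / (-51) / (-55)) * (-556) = 4448/2805 = 1.59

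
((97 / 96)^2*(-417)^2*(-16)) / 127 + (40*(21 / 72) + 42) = -544065259/24384 = -22312.39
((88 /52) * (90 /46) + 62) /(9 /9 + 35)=4882/2691 = 1.81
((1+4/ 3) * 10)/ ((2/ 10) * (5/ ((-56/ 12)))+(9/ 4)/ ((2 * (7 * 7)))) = -5488/45 = -121.96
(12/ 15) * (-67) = -268/5 = -53.60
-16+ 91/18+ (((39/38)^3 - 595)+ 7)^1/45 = -59229877/2469240 = -23.99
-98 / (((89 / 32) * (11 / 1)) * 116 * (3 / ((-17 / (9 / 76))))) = 1012928/766557 = 1.32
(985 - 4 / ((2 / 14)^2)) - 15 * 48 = 69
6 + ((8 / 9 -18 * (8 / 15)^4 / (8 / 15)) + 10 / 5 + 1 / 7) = 49621/7875 = 6.30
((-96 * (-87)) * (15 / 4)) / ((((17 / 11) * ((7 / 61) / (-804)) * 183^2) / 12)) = -369325440/7259 = -50878.28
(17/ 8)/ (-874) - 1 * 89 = -89.00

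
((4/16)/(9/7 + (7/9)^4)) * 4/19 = 45927/1441264 = 0.03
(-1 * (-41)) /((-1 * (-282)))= 0.15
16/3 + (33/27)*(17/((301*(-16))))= 230981/43344 = 5.33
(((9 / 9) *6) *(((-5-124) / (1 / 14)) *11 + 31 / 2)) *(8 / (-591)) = 317608/197 = 1612.22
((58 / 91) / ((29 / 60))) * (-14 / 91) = -240/1183 = -0.20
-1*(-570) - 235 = 335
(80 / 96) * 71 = 355/6 = 59.17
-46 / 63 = -0.73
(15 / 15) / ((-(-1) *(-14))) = -1/14 = -0.07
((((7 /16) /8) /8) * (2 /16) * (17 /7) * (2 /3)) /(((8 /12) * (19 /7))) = 119/155648 = 0.00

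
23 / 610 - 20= -12177/610 = -19.96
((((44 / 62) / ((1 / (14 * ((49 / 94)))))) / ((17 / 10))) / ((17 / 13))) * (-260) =-255054800/421073 = -605.73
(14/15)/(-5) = -14/75 = -0.19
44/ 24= 11/6 = 1.83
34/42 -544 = -11407/21 = -543.19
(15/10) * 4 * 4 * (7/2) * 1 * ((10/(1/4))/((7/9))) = 4320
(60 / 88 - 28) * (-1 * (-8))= -2404/11 = -218.55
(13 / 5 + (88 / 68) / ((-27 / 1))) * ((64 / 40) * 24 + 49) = 2559509/11475 = 223.05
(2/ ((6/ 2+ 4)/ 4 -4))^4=4096/6561 = 0.62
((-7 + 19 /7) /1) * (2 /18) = -10/21 = -0.48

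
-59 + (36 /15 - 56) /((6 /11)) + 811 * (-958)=-11656429/15 = -777095.27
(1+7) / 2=4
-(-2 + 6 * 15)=-88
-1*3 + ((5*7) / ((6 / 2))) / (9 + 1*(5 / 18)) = -291/167 = -1.74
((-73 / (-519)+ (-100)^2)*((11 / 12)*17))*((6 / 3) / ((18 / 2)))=34630.12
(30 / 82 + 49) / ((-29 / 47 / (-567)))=53937576/1189 = 45363.81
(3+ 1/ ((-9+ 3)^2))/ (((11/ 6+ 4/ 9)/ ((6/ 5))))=327/205 = 1.60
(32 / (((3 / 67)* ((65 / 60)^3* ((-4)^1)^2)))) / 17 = 77184/37349 = 2.07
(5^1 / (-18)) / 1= -5/18 = -0.28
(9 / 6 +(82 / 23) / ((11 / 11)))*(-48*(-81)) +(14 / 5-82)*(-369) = 5625612/115 = 48918.37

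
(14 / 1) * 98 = 1372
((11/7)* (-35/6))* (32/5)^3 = -180224/75 = -2402.99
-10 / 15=-2/3 = -0.67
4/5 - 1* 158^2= -124816/5 = -24963.20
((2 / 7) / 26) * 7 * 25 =25/13 = 1.92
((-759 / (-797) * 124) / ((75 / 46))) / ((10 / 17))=12266452/99625 = 123.13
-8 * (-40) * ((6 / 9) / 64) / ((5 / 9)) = 6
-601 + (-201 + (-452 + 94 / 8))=-1242.25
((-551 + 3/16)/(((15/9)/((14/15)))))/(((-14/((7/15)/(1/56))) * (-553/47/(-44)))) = 63788494/29625 = 2153.20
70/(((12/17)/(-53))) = -31535/6 = -5255.83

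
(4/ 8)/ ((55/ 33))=3/10 = 0.30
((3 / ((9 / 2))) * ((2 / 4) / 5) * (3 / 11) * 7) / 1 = 7/55 = 0.13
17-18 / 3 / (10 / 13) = 46/5 = 9.20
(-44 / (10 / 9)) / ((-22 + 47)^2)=-198/3125 = -0.06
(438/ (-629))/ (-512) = 219/161024 = 0.00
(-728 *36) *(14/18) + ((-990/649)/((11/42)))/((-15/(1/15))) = -66145996/3245 = -20383.97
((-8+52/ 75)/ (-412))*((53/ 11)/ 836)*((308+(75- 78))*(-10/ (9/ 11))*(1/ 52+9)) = -207729949/60447816 = -3.44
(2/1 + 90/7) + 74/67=7486/469 = 15.96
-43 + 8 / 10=-211/5 = -42.20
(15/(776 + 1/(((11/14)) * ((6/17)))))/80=99/411632 = 0.00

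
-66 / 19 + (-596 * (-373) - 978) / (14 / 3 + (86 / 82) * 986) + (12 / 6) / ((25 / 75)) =261690537/1213796 = 215.60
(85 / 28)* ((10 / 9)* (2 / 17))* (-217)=-775/9 = -86.11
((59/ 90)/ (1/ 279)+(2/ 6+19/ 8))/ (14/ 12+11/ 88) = 22273/155 = 143.70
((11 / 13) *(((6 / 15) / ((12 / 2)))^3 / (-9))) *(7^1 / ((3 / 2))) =-154/1184625 = 0.00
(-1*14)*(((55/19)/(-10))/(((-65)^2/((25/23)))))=77/73853 = 0.00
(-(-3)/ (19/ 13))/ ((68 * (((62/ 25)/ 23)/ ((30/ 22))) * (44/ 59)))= 19846125/38770336 = 0.51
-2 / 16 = -1/8 = -0.12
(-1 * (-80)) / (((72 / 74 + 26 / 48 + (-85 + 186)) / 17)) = 1207680/91033 = 13.27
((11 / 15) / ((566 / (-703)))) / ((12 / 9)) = -7733/11320 = -0.68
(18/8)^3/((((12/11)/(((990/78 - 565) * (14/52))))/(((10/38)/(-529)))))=167931225/217423232 = 0.77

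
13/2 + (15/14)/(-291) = 4411/679 = 6.50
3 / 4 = 0.75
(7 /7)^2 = 1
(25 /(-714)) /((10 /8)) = -10/357 = -0.03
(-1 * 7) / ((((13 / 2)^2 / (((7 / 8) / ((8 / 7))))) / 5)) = -1715/2704 = -0.63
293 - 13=280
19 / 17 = 1.12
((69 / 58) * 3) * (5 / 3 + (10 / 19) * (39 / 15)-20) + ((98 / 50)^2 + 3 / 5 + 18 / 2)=-32443973/688750 = -47.11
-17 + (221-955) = -751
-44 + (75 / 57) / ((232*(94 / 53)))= -18230163/414352 = -44.00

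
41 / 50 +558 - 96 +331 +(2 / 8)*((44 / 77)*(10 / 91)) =25283667/31850 = 793.84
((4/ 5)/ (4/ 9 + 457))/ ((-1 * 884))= -9/4549285 = 0.00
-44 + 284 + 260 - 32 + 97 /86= 40345/86 = 469.13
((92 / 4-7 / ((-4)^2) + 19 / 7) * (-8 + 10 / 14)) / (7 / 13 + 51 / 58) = -54431637/419048 = -129.89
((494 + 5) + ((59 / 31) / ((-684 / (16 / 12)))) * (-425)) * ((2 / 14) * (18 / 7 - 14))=-636853760/779247 = -817.27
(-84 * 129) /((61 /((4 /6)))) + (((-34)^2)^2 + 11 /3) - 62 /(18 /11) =733564660/549 = 1336183.35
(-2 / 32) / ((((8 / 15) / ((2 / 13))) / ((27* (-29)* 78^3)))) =53592435/8 = 6699054.38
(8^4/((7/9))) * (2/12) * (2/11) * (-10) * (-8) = 983040/77 = 12766.75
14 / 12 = 7/6 = 1.17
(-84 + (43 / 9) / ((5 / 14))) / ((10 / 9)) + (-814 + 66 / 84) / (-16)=-71311/5600 = -12.73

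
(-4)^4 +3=259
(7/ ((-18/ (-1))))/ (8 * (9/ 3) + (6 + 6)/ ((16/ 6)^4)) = 3584/223371 = 0.02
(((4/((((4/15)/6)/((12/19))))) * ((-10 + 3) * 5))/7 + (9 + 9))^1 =-5058/19 = -266.21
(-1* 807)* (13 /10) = -10491/10 = -1049.10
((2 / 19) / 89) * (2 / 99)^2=8/16573491 = 0.00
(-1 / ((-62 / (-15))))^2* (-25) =-5625/3844 = -1.46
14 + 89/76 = 1153/76 = 15.17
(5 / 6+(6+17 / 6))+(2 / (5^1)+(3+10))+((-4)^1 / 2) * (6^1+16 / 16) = 136/15 = 9.07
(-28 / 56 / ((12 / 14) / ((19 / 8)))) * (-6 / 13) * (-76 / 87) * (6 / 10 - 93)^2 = -44947749/9425 = -4768.99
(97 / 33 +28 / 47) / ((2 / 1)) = 5483/3102 = 1.77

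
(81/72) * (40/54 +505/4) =13715/96 = 142.86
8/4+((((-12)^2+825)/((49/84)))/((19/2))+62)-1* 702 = -3242/7 = -463.14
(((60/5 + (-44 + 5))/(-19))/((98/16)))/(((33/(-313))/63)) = -202824/1463 = -138.64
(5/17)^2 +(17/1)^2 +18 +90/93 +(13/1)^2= 4273929/8959 = 477.05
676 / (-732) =-169/183 = -0.92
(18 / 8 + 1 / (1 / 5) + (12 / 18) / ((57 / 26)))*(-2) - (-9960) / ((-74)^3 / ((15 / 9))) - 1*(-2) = -227787049/17323326 = -13.15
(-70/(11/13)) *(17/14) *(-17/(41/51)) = 958035/451 = 2124.25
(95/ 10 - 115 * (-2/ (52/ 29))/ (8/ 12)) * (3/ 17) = 31497/884 = 35.63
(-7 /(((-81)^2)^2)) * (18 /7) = -2/4782969 = 0.00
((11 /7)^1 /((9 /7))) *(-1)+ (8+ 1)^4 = 59038/9 = 6559.78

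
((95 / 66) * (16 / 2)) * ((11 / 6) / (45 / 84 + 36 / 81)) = 280/13 = 21.54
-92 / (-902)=46/451 = 0.10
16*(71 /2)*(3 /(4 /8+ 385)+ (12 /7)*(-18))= -31522864/1799 = -17522.44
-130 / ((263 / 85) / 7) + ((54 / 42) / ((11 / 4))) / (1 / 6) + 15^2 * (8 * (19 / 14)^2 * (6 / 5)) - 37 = 517422417/141757 = 3650.07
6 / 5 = 1.20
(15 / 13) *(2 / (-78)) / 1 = -5/169 = -0.03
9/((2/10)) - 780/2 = -345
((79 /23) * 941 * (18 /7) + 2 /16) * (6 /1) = 32114931/644 = 49867.91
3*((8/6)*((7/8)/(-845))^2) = 49/11424400 = 0.00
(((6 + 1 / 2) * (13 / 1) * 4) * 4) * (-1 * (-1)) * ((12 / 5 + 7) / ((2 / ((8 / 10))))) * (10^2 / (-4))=-127088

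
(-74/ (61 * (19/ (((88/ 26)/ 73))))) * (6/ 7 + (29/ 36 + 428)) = -1.27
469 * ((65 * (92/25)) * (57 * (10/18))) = 10657556/3 = 3552518.67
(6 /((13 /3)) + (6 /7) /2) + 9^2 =7536/91 = 82.81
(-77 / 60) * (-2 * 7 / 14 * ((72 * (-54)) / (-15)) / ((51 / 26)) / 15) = 24024/2125 = 11.31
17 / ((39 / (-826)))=-14042/39 = -360.05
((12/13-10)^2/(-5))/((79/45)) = -125316/13351 = -9.39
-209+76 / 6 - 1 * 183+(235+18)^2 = 190889/3 = 63629.67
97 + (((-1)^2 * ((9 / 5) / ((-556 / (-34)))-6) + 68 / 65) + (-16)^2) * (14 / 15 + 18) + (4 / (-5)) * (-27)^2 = 578559551/135525 = 4269.02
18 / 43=0.42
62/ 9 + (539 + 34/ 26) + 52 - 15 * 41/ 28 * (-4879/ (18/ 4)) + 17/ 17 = 5712961/234 = 24414.36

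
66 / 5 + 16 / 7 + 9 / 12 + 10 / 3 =19.57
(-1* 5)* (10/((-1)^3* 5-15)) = 5/2 = 2.50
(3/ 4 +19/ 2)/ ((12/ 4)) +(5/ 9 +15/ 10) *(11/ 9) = 1921/324 = 5.93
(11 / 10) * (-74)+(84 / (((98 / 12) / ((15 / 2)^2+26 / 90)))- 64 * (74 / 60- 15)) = 145027/105 = 1381.21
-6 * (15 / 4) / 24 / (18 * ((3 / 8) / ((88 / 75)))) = -22/135 = -0.16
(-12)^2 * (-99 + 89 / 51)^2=393625600/289 = 1362026.30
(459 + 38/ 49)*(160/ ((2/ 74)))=133371680/49 = 2721871.02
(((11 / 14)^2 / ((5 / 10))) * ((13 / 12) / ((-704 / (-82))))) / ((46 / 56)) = 5863/30912 = 0.19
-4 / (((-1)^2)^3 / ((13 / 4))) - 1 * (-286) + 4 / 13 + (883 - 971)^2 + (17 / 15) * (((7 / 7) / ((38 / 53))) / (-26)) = 118815599/14820 = 8017.25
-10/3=-3.33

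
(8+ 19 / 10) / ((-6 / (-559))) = 18447/20 = 922.35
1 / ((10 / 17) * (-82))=-17/820 = -0.02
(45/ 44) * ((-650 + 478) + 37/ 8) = -60255/352 = -171.18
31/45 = 0.69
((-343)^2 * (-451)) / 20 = -53059699/20 = -2652984.95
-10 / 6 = -5/3 = -1.67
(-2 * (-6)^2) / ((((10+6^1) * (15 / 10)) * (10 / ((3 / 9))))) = -1/10 = -0.10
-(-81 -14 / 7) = 83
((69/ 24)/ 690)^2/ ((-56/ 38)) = -19/1612800 = 0.00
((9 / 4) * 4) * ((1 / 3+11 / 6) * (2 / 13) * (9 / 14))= 27/14 = 1.93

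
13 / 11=1.18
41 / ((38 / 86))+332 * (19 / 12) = 35252/57 = 618.46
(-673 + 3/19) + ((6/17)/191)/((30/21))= -207547841/308465 = -672.84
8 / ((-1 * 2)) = -4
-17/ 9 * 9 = -17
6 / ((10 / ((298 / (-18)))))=-149/15 = -9.93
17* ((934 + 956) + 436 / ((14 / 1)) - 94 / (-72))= 8235769/252 = 32681.62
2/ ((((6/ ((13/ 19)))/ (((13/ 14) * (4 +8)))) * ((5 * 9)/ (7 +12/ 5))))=15886/29925 = 0.53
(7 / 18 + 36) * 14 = 4585/9 = 509.44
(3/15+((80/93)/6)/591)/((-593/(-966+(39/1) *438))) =-886858108/162965295 = -5.44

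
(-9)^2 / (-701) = -0.12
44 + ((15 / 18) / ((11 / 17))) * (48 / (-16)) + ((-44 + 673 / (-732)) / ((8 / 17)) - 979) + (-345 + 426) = -953.32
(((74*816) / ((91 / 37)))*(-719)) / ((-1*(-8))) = -200799444/91 = -2206587.30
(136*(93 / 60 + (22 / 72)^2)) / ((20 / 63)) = 1267231/1800 = 704.02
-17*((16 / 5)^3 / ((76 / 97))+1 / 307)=-518433207/729125 = -711.03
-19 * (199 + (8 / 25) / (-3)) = -283423/75 = -3778.97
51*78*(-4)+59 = -15853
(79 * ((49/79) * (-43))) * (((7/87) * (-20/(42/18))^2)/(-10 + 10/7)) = 1453.10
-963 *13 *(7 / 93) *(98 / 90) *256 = -122140928/465 = -262668.66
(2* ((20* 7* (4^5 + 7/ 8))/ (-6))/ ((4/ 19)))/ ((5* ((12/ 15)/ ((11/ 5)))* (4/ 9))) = -35985411/128 = -281136.02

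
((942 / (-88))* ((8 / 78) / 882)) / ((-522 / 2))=157/32918886 = 0.00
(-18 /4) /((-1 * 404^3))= 9/131878528 = 0.00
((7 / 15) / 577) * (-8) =-56/8655 = -0.01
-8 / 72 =-1/9 = -0.11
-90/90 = -1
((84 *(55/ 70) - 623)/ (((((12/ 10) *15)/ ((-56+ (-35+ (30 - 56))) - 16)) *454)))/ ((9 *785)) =74081/57735180 = 0.00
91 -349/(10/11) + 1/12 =-17569/60 = -292.82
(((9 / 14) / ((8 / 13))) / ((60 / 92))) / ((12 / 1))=0.13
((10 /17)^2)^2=10000/83521 = 0.12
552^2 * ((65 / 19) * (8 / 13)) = 12188160/19 = 641482.11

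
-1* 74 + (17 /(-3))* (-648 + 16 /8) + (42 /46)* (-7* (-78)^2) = -2435564/69 = -35298.03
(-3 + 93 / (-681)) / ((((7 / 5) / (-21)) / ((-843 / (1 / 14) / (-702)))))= 7002520/8853 = 790.98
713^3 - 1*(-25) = 362467122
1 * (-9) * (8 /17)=-72/17 = -4.24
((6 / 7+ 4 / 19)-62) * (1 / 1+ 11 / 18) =-117508/1197 = -98.17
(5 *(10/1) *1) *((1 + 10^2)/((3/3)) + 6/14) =35500/7 = 5071.43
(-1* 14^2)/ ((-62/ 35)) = 3430/31 = 110.65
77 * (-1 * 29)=-2233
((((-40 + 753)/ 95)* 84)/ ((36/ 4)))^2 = 398561296/81225 = 4906.88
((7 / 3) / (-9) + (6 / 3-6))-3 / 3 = -142/27 = -5.26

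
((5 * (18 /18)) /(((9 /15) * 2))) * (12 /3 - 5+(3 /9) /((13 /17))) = -275/117 = -2.35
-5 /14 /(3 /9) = -15/14 = -1.07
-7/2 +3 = -1/2 = -0.50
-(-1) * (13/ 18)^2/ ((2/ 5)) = 845/648 = 1.30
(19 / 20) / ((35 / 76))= 361/175 = 2.06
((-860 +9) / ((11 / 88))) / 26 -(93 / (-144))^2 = -7855309/29952 = -262.26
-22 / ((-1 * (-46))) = -11/23 = -0.48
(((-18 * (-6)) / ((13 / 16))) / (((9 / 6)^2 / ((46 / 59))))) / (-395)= -0.12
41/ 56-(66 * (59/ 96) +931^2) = -97081693/112 = -866800.83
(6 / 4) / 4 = 3/8 = 0.38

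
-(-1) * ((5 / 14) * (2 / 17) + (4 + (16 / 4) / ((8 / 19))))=3223/238 = 13.54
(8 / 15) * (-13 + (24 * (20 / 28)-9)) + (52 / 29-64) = -197308/3045 = -64.80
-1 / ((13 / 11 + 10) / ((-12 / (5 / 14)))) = 616/205 = 3.00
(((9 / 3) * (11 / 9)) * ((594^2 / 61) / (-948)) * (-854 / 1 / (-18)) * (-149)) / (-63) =-198319/79 = -2510.37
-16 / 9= -1.78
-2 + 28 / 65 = -1.57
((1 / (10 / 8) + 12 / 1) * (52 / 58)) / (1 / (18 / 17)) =29952/2465 = 12.15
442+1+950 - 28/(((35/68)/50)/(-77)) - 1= 210832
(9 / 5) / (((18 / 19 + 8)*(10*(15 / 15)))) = 171/8500 = 0.02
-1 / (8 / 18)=-9/4 = -2.25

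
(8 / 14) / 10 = 2/35 = 0.06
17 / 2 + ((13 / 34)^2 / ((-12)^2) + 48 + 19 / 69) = 56.78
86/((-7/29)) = -356.29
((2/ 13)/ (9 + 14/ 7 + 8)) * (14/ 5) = 28/1235 = 0.02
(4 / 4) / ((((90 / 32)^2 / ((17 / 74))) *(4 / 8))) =4352/74925 = 0.06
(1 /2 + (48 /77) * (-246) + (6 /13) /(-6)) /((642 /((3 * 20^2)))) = -30616100/107107 = -285.85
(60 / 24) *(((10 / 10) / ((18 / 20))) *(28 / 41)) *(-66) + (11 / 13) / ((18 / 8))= -598796/4797 = -124.83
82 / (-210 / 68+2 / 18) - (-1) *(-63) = -82485/911 = -90.54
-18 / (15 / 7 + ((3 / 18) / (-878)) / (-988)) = -655802784/78071767 = -8.40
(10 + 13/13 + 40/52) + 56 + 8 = 985/13 = 75.77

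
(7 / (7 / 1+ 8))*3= 7/5 = 1.40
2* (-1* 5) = -10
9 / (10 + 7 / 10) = 90/107 = 0.84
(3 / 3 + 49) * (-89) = -4450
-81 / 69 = -27/23 = -1.17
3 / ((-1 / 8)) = -24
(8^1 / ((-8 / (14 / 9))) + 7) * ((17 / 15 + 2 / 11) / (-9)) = -10633/13365 = -0.80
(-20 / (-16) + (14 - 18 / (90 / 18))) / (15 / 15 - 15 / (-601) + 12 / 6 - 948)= -0.01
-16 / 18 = -8/9 = -0.89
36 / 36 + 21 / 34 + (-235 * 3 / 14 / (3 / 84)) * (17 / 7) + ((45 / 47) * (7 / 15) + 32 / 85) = -191383779/55930 = -3421.84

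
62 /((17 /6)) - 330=-5238/17 = -308.12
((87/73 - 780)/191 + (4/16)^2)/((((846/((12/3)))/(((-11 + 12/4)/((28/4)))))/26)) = 23288330/41285223 = 0.56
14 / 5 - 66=-316/5 = -63.20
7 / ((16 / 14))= 49/8 = 6.12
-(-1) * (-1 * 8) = -8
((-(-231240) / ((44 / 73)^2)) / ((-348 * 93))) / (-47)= 1092445/2610696 = 0.42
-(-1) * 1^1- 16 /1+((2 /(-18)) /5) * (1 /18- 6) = -12043/810 = -14.87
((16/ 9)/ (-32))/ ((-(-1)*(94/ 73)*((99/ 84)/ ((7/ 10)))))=-3577/139590 = -0.03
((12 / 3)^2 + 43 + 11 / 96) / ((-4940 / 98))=-55615/47424 = -1.17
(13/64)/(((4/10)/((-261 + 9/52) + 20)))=-62615/512 = -122.29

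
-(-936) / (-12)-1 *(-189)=111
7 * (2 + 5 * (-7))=-231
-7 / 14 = -1/2 = -0.50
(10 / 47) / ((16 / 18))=45/188 = 0.24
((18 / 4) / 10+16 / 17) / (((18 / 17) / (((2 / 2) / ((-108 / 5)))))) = -473/7776 = -0.06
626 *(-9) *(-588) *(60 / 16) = 12422970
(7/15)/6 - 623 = -622.92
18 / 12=3/2 = 1.50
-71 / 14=-5.07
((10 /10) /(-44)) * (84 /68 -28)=455/748 = 0.61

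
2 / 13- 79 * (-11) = 11299/13 = 869.15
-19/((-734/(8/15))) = 76/5505 = 0.01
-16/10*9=-14.40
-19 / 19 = -1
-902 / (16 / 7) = -3157/8 = -394.62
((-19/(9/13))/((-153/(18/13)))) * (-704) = -26752/153 = -174.85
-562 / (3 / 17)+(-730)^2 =1589146/3 = 529715.33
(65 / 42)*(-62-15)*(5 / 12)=-3575/72 = -49.65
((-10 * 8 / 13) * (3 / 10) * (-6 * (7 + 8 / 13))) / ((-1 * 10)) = -7128/845 = -8.44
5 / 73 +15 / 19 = 1190/1387 = 0.86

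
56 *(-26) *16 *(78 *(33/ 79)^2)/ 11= -179891712/6241 = -28824.18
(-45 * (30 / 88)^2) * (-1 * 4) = 10125/484 = 20.92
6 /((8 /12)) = 9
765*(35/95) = 5355/19 = 281.84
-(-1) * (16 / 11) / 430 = 8/2365 = 0.00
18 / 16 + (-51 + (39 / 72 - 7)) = -56.33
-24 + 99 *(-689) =-68235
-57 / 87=-0.66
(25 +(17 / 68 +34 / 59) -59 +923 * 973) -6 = 211937399/236 = 898039.83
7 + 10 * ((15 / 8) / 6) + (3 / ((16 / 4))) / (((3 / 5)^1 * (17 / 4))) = 1417/136 = 10.42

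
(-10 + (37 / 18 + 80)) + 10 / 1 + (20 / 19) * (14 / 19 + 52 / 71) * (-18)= 25013627/461358 = 54.22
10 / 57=0.18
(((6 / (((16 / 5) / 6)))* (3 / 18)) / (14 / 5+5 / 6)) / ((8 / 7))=1575/3488 = 0.45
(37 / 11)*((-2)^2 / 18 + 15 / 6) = 1813/198 = 9.16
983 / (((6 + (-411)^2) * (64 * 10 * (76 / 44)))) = 983/186741120 = 0.00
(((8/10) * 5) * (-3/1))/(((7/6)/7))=-72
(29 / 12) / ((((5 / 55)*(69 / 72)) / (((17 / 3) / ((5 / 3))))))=10846/115 = 94.31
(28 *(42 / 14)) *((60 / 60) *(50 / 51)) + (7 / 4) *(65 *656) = 1269940/17 = 74702.35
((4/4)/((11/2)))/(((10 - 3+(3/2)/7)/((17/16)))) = 119/4444 = 0.03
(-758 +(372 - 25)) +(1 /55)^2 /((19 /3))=-23622222/57475 = -411.00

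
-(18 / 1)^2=-324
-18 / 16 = -9/8 = -1.12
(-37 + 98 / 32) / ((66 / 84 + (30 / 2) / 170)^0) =-543/16 = -33.94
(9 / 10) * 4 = 18/5 = 3.60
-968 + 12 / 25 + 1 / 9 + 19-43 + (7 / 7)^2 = -222842/225 = -990.41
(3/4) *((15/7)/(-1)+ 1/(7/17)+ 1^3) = 27/28 = 0.96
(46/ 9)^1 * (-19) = -874/9 = -97.11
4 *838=3352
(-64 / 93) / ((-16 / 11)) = 44/93 = 0.47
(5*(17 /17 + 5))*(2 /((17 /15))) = 900/17 = 52.94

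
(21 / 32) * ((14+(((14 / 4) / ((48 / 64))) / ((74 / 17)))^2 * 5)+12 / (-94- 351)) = 756841421/58483680 = 12.94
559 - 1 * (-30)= 589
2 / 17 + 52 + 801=14503/17 = 853.12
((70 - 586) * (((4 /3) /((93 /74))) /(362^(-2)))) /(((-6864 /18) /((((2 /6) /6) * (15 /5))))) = 416982008/13299 = 31354.39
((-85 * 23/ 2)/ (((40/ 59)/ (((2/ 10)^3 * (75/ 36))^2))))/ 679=-23069/39110400 = 0.00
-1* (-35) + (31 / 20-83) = -929/20 = -46.45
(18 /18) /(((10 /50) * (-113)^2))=5/12769 = 0.00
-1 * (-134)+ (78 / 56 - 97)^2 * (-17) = -121722537/784 = -155258.34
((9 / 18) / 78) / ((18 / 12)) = 1/234 = 0.00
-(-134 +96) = 38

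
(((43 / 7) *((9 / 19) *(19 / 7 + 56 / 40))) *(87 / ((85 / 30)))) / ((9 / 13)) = 42018912/79135 = 530.98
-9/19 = -0.47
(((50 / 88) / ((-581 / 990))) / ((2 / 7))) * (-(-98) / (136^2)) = -55125/3070336 = -0.02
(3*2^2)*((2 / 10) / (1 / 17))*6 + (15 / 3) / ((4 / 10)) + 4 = 261.30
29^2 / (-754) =-29/26 = -1.12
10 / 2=5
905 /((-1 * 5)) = -181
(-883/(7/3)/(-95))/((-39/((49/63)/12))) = -883/133380 = -0.01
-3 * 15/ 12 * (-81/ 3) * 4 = 405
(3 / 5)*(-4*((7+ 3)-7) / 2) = -18/5 = -3.60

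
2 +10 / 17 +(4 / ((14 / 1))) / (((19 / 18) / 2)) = 7076/2261 = 3.13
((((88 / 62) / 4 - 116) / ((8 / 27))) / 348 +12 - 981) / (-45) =9302819/431520 = 21.56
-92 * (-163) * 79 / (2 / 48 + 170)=28432416/4081 = 6967.02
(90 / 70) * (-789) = -7101/7 = -1014.43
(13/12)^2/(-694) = -169/99936 = 0.00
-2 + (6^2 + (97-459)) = -328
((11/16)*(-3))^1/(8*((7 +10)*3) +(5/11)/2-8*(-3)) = -363/76072 = 0.00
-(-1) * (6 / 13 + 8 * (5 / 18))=314/117 = 2.68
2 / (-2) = -1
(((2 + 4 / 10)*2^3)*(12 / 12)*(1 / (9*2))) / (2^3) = 2/15 = 0.13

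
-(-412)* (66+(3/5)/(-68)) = 2311011/85 = 27188.36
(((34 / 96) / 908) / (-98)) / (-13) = 17/55526016 = 0.00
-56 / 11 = -5.09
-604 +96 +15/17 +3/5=-43054/85 = -506.52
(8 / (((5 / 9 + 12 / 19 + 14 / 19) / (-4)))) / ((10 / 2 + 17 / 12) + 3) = -65664/37177 = -1.77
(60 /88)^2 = 225/484 = 0.46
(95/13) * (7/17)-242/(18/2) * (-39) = 697261/663 = 1051.68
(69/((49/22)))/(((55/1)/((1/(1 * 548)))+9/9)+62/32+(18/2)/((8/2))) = 24288/23633827 = 0.00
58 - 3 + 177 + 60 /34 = 3974/17 = 233.76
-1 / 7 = -0.14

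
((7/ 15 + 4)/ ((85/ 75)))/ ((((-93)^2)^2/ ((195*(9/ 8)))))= 4355/376796568 = 0.00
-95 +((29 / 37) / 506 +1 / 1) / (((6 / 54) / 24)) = 1135813/9361 = 121.33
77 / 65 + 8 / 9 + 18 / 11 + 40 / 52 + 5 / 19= 579812/122265 = 4.74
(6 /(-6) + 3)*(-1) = -2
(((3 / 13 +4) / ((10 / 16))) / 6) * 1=44/39 = 1.13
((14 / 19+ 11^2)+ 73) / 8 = 925/38 = 24.34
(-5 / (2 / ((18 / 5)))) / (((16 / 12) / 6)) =-81/2 = -40.50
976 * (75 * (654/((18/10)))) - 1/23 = 611707999/23 = 26595999.96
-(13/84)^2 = -169/7056 = -0.02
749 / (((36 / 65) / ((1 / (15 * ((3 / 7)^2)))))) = 477113/972 = 490.86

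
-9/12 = -3/4 = -0.75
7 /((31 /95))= 665/31 = 21.45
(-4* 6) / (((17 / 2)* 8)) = -6/17 = -0.35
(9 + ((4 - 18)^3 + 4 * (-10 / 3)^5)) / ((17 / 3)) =-1064605/1377 = -773.13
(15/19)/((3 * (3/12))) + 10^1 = 210/19 = 11.05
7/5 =1.40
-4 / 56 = -1/14 = -0.07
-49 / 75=-0.65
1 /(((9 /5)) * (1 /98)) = 490/9 = 54.44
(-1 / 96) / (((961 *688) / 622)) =-311/31736064 = 0.00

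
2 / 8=1/4 = 0.25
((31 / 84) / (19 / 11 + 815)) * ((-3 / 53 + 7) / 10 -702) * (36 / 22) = -8641839/16665320 = -0.52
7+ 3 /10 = 73/10 = 7.30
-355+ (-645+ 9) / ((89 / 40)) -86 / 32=-916387/1424 = -643.53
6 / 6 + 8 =9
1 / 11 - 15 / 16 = -0.85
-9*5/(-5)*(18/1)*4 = 648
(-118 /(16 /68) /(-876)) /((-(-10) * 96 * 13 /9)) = 1003/2429440 = 0.00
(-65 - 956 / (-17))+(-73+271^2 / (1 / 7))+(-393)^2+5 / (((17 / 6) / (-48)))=11362282/17 = 668369.53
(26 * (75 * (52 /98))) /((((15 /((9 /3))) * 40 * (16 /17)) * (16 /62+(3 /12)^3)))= 178126/8869 = 20.08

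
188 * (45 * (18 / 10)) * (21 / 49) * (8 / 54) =6768/7 = 966.86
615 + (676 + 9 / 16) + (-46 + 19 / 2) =1255.06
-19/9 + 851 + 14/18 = 2549/3 = 849.67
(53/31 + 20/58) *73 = 134831/899 = 149.98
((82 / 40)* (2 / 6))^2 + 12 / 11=61691/39600 = 1.56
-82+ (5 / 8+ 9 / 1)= -579/8 = -72.38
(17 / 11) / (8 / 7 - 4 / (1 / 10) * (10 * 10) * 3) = -119/923912 = 0.00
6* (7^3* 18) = 37044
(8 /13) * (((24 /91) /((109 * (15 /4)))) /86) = 128/27723605 = 0.00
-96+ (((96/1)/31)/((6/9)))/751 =-2234832/23281 = -95.99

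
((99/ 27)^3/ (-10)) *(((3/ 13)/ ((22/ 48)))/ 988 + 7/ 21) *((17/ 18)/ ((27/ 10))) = -72766375/126404226 = -0.58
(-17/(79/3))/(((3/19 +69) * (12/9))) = -323/46136 = -0.01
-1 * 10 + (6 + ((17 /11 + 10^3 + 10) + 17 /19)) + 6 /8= 843683/836 = 1009.19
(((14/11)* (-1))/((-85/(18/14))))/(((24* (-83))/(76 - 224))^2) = 1369/12882430 = 0.00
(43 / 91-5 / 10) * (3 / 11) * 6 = -45/1001 = -0.04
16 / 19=0.84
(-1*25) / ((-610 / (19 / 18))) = 95/2196 = 0.04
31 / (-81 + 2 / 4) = -0.39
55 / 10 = 11/2 = 5.50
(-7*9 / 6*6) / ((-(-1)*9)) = -7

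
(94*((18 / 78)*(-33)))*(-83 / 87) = 257466/377 = 682.93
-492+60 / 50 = -2454/5 = -490.80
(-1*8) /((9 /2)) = -16/9 = -1.78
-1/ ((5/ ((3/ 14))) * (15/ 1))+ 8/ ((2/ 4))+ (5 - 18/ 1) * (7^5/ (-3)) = 76488647/1050 = 72846.33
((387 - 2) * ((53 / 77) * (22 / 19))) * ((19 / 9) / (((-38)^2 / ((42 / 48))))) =20405/51984 = 0.39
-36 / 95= -0.38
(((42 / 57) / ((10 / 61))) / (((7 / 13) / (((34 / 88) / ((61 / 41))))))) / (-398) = -0.01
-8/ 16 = -1/2 = -0.50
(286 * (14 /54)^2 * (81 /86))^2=49098049/149769 = 327.83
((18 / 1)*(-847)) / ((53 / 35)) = -533610/53 = -10068.11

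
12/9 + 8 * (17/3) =140/3 = 46.67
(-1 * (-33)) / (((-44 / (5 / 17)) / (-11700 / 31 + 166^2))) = -3159510/527 = -5995.28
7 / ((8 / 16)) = 14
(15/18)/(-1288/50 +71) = 125/6786 = 0.02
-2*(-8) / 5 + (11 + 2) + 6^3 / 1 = 1161/5 = 232.20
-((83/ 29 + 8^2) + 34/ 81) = -158045/2349 = -67.28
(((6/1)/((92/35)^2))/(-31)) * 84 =-2.35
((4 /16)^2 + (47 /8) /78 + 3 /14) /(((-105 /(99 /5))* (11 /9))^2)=186867/22295000 = 0.01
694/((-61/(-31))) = 352.69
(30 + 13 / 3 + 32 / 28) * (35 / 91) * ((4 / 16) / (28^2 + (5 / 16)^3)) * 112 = 61030400/125244171 = 0.49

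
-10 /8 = -5/4 = -1.25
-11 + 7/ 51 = -554/51 = -10.86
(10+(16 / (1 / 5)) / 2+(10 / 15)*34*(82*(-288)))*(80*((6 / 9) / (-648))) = 10704920/243 = 44053.17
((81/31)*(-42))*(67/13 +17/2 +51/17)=-736533/403 = -1827.63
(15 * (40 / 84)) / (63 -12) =0.14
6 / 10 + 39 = 198/5 = 39.60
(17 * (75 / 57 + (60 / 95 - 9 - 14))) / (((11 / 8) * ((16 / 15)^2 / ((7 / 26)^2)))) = -4685625/282568 = -16.58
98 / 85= 1.15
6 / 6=1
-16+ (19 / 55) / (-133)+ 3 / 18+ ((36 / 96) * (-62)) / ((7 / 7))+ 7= -148237/4620 = -32.09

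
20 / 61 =0.33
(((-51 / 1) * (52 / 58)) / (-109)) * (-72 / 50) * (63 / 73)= -3007368/5768825 = -0.52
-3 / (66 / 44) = -2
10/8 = 5/4 = 1.25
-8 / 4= -2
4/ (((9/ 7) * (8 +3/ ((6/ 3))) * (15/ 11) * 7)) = 0.03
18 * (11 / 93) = 66/31 = 2.13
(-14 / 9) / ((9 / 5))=-0.86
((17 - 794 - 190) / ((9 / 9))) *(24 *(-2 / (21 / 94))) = 207766.86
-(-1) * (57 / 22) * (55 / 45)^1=19/6 = 3.17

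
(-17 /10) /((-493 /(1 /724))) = 1/209960 = 0.00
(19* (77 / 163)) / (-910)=-209/21190 = -0.01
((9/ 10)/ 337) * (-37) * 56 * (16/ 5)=-149184/8425 = -17.71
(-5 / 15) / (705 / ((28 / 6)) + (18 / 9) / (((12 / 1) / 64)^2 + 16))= -57470/26067729 = 0.00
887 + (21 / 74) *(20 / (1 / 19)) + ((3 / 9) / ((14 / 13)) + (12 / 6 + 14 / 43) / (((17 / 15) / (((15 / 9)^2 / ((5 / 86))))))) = 9626601/8806 = 1093.19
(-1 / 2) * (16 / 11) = -8/11 = -0.73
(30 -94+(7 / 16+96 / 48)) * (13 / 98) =-12805/1568 = -8.17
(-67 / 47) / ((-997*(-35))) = -67/1640065 = 0.00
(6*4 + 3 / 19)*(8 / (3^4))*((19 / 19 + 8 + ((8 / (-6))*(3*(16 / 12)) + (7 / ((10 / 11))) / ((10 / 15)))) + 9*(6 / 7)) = 327454/5985 = 54.71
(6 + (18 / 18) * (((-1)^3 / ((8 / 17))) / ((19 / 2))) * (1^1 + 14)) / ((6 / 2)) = 67/76 = 0.88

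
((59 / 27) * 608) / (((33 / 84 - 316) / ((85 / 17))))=-5022080/238599 = -21.05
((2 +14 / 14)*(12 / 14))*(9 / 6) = 27/7 = 3.86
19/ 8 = 2.38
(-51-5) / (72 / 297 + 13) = -1848/437 = -4.23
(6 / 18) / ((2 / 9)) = 3/2 = 1.50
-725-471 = -1196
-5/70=-1/14 = -0.07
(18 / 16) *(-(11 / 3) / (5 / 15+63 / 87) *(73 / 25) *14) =-1467081/9200 = -159.47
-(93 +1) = -94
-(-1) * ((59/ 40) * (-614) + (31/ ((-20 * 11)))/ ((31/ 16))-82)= -217299/220 = -987.72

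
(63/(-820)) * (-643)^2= -26047287/820 = -31764.98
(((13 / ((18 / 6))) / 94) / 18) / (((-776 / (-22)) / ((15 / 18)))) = 715/11816928 = 0.00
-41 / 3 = -13.67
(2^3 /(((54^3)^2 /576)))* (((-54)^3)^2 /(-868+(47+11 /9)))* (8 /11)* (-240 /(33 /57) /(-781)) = -756449280/348614189 = -2.17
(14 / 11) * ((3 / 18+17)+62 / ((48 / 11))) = 1757/44 = 39.93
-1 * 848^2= -719104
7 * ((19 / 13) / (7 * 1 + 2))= 133/117 = 1.14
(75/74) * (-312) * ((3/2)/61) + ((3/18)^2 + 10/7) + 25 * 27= 380321419/568764 = 668.68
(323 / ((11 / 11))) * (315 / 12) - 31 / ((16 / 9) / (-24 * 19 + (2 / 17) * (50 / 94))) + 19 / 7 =735227729/44744 = 16431.87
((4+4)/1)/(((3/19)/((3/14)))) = 76/7 = 10.86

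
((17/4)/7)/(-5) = -17/140 = -0.12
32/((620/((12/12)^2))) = 8/155 = 0.05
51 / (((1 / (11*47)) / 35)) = 922845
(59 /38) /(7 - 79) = -59/2736 = -0.02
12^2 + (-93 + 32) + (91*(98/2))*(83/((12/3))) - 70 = 370149/4 = 92537.25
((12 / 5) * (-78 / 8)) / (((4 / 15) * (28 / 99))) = -34749/112 = -310.26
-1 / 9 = -0.11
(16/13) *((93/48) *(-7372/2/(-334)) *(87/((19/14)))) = 1687.02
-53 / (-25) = 2.12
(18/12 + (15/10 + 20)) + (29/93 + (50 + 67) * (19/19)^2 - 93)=4400/93 = 47.31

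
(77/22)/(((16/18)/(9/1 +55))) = 252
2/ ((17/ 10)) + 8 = 9.18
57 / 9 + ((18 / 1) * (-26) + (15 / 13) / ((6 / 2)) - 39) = -19511/39 = -500.28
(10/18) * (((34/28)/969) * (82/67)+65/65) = 133870/240597 = 0.56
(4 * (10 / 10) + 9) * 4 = 52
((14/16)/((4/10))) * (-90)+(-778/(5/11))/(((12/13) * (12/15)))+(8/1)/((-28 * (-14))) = -369653/147 = -2514.65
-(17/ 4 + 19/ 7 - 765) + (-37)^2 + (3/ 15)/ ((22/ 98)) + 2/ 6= 9832561/4620 = 2128.26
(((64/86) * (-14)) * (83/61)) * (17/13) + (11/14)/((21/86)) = -76793989/5012553 = -15.32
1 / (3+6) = 1/9 = 0.11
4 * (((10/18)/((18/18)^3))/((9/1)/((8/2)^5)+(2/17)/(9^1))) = 69632/685 = 101.65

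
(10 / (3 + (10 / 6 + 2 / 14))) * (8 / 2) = 840/101 = 8.32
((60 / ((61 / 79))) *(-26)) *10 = -1232400/61 = -20203.28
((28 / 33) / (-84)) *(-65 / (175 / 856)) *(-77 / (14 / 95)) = -105716/63 = -1678.03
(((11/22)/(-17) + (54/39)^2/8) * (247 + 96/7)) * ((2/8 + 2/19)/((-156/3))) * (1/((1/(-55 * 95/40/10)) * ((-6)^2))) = 9093975/66929408 = 0.14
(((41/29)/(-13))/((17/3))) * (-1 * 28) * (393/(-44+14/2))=-1353492/237133 = -5.71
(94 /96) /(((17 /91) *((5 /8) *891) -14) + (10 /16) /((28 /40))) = 4277/397158 = 0.01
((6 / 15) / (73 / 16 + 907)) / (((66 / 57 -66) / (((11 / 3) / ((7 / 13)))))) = -494/10719975 = 0.00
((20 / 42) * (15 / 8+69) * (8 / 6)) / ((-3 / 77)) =-1155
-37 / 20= -1.85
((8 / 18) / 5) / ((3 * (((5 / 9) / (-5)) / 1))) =-4/15 = -0.27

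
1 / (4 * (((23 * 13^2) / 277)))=277/15548 = 0.02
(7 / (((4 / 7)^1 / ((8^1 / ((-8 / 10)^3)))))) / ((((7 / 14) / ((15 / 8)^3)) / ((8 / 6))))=-6890625/2048 = -3364.56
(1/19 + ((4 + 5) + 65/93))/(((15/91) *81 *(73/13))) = 20384273/156724065 = 0.13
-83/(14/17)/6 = -1411/84 = -16.80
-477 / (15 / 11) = -1749/5 = -349.80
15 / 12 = 1.25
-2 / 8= -1/4 = -0.25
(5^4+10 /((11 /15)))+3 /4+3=28265/44 = 642.39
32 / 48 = 2/3 = 0.67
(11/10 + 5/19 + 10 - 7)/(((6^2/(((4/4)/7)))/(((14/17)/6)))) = 829/348840 = 0.00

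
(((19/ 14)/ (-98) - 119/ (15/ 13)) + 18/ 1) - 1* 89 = -3583949/20580 = -174.15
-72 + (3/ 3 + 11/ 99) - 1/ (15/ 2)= -3196/45 = -71.02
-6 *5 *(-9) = 270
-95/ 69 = -1.38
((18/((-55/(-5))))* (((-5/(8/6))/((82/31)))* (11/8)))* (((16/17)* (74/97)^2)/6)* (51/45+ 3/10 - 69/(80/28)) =173533071/26232292 = 6.62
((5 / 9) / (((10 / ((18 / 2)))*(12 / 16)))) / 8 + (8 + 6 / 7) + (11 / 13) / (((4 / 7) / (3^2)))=22.27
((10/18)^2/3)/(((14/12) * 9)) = 50/5103 = 0.01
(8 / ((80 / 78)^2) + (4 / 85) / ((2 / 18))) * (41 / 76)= 1119177/258400 = 4.33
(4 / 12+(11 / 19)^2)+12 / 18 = 482/361 = 1.34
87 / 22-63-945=-22089/22 = -1004.05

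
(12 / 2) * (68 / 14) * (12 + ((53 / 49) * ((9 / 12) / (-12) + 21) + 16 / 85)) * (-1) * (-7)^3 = 6964197/20 = 348209.85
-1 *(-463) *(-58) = -26854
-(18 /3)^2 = -36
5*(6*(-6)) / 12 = -15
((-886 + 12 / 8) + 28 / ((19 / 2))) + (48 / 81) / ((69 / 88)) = -62355133/70794 = -880.80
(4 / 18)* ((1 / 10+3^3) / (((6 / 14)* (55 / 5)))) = 1.28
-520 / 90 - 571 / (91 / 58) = -302794/819 = -369.71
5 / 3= 1.67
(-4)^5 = -1024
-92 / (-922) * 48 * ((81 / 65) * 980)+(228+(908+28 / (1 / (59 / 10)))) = 7150.39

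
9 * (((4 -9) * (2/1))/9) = -10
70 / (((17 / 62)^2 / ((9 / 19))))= 2421720/5491 = 441.03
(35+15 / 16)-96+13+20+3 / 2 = -409/16 = -25.56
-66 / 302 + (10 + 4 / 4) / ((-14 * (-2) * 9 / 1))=-6655/38052 = -0.17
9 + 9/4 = 45/4 = 11.25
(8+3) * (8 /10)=44/5 = 8.80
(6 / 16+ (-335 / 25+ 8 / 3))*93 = -38533/40 = -963.32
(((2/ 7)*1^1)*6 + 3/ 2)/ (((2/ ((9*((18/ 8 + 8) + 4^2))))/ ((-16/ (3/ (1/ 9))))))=-225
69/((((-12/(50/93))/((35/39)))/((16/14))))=-11500/3627 = -3.17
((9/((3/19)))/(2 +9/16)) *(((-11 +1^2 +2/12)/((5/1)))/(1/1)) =-8968/205 = -43.75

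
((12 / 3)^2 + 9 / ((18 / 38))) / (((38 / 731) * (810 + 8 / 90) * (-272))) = -67725/22164032 = 0.00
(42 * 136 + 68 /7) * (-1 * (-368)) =14739136/7 = 2105590.86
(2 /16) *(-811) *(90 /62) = -36495/248 = -147.16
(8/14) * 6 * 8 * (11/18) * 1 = 352/21 = 16.76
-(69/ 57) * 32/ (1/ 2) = -77.47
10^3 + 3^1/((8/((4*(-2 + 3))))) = 2003/2 = 1001.50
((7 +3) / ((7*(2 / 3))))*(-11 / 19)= -165/133 = -1.24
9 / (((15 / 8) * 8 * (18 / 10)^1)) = 1/3 = 0.33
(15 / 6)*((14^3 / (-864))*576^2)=-2634240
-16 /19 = -0.84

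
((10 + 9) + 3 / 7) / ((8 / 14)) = 34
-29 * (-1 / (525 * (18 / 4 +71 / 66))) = 319/32200 = 0.01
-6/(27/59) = -118/9 = -13.11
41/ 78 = 0.53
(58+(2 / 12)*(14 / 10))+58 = 3487/30 = 116.23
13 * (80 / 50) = 104/5 = 20.80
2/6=1/3 = 0.33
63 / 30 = 21/10 = 2.10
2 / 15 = 0.13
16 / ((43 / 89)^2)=126736/1849 = 68.54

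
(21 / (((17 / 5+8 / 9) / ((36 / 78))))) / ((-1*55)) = -1134/27599 = -0.04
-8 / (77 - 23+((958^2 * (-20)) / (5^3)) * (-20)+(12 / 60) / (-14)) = -112/41116583 = 0.00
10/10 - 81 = -80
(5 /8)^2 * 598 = 7475/32 = 233.59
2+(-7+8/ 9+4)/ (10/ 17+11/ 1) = 1.82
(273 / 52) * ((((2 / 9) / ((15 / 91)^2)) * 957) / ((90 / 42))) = 19176.34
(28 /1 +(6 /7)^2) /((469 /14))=2816/3283 = 0.86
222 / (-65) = -3.42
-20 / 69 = -0.29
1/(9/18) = 2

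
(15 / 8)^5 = 759375/32768 = 23.17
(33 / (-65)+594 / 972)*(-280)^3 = -2270249.57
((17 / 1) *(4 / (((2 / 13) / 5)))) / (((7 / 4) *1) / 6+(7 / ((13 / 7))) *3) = 190.53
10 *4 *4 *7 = 1120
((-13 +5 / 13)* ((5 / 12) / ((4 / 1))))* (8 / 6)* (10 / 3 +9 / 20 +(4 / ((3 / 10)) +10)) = -66707/1404 = -47.51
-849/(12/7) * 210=-208005/2 = -104002.50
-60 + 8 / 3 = -172/3 = -57.33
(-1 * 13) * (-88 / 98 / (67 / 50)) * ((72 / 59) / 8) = 257400/193697 = 1.33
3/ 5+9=48/5 = 9.60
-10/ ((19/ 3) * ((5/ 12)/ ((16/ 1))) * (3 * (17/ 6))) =-2304/323 = -7.13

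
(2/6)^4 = 0.01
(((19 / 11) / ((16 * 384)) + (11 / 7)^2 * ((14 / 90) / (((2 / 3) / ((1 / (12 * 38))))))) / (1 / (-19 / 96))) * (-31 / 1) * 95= 122672797/136249344 = 0.90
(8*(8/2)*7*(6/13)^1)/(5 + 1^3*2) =192/13 = 14.77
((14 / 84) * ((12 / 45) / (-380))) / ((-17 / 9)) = 1/16150 = 0.00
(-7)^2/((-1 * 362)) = -49/362 = -0.14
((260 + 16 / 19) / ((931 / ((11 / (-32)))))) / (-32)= 1947/646912 = 0.00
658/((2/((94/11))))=30926/11 = 2811.45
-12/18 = -2/3 = -0.67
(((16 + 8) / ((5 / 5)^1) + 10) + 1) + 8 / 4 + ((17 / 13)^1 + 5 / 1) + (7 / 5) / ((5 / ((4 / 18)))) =126857/2925 = 43.37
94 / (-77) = -1.22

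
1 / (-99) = -1/99 = -0.01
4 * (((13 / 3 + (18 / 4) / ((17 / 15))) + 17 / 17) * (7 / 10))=6643/255 = 26.05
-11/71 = -0.15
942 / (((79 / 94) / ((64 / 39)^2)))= 120897536/40053 = 3018.44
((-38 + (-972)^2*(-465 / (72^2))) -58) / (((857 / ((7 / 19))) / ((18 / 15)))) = -7126749/162830 = -43.77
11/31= 0.35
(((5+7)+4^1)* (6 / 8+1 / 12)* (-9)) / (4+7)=-120/11 = -10.91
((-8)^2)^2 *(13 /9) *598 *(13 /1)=413949952/9 = 45994439.11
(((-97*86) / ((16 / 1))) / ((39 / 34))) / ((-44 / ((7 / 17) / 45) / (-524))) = -3824807/77220 = -49.53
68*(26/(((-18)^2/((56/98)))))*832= 1470976/567 = 2594.31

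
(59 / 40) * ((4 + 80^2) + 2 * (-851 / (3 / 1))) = 103309/12 = 8609.08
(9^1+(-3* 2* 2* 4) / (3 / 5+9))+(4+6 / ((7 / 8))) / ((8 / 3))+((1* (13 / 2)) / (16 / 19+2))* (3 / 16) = 34273/4032 = 8.50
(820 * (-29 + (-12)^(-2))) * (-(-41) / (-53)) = 35090875/1908 = 18391.44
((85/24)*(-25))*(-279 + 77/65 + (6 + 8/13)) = 48025/2 = 24012.50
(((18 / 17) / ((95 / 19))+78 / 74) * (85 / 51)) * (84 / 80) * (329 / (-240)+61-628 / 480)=129.19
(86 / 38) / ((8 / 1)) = 43/152 = 0.28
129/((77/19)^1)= 2451/77 = 31.83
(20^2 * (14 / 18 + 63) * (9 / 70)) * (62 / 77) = 203360/77 = 2641.04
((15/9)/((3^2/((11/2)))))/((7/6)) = 55/63 = 0.87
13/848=0.02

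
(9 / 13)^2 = 0.48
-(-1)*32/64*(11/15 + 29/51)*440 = 14608/51 = 286.43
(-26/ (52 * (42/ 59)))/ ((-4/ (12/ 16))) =59/448 = 0.13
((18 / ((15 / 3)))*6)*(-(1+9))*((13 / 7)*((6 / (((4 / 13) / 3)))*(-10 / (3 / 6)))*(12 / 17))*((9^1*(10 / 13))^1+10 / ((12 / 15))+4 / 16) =775597680/119 = 6517627.56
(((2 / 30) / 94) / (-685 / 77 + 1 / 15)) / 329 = -11/45054764 = 0.00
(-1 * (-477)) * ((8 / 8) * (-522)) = -248994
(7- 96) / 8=-89/8 = -11.12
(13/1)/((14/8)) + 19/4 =341/28 = 12.18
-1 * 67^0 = -1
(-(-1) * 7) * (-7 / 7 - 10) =-77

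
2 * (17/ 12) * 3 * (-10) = -85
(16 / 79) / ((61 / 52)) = 832/4819 = 0.17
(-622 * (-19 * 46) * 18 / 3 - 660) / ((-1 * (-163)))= 3261108/163 = 20006.80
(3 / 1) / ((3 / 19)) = 19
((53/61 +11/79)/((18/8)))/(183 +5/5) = 2429/997533 = 0.00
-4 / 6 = -2/3 = -0.67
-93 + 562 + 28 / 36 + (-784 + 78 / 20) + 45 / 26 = -180526/585 = -308.59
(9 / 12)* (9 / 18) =3/8 = 0.38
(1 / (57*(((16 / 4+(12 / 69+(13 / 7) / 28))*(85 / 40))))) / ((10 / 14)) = 252448/92612175 = 0.00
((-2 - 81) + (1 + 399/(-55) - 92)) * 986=-178716.98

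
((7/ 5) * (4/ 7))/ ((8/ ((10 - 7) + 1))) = 2/5 = 0.40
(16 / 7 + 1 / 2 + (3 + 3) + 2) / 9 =151/126 = 1.20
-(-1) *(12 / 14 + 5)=41/7 = 5.86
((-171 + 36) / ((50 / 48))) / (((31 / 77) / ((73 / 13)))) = -3642408/2015 = -1807.65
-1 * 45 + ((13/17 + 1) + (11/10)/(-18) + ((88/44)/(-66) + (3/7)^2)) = -71157533/1649340 = -43.14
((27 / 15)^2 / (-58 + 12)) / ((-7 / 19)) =1539/8050 = 0.19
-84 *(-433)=36372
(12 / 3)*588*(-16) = -37632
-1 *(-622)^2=-386884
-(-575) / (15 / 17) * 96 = 62560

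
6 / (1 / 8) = 48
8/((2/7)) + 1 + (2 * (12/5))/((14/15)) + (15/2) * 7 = 1213/14 = 86.64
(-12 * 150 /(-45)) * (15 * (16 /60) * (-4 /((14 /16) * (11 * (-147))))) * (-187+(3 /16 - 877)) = -5446720/11319 = -481.20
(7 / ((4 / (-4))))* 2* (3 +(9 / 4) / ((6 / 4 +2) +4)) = -231/5 = -46.20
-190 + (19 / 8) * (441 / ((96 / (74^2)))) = 3811457/64 = 59554.02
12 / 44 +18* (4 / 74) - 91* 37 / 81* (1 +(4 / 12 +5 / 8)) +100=15699065/791208 = 19.84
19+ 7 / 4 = 83/4 = 20.75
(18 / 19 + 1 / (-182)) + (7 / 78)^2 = 768655/809172 = 0.95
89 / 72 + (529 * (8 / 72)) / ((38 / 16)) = 11849/456 = 25.98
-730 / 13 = -56.15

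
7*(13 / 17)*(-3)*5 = -1365/17 = -80.29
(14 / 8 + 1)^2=121/16 = 7.56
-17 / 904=-0.02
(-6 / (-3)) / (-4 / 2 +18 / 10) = -10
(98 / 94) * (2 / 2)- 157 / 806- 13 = -12.15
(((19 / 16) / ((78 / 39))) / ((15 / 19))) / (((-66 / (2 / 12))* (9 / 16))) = -361/106920 = 0.00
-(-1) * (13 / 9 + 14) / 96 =139/864 = 0.16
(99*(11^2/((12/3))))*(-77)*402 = -185398983/2 = -92699491.50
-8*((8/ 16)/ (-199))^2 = -2/39601 = 0.00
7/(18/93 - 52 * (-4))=31/922 = 0.03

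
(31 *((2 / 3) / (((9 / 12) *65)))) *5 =248/117 = 2.12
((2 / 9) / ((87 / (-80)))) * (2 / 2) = -0.20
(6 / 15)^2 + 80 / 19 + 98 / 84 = 15781/2850 = 5.54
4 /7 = 0.57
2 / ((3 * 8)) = 1/12 = 0.08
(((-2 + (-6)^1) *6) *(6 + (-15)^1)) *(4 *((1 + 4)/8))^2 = 2700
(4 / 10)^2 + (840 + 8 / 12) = 63062/75 = 840.83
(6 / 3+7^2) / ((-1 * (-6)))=17/2 = 8.50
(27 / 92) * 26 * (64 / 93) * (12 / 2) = 22464/713 = 31.51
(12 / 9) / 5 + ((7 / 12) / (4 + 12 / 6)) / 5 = 0.29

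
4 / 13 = 0.31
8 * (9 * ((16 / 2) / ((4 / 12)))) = 1728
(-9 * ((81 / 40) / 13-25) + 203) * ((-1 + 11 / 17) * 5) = -665493/884 = -752.82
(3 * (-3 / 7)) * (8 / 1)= -72/7 = -10.29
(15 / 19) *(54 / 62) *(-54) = -37.13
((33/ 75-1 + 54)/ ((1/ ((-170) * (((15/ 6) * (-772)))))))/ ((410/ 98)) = 859149536/205 = 4190973.35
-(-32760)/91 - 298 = 62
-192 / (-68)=48/17 = 2.82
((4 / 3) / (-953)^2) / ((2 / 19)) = 38/2724627 = 0.00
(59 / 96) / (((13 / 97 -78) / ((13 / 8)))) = -5723/446208 = -0.01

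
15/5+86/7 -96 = -565/7 = -80.71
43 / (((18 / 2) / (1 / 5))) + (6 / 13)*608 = 164719/585 = 281.57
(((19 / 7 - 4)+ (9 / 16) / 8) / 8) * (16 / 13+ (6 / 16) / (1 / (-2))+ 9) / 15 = -178959/1863680 = -0.10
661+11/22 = 1323/2 = 661.50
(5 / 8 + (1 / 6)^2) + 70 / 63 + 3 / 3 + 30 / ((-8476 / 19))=411421/152568 = 2.70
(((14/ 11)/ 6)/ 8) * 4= 7/66 = 0.11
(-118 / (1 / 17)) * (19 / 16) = -19057/8 = -2382.12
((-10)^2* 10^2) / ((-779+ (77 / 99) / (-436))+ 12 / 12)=-39240000/3052879 = -12.85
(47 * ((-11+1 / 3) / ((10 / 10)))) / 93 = -1504/279 = -5.39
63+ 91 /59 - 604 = -539.46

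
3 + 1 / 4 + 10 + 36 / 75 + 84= 9773/100 = 97.73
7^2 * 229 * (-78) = -875238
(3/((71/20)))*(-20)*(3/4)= -900/71 = -12.68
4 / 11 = 0.36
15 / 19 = 0.79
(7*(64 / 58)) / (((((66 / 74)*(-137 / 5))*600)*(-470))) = 518/462159225 = 0.00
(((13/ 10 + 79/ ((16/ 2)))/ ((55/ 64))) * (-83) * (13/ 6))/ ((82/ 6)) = -1929252/11275 = -171.11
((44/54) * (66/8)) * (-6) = -121/3 = -40.33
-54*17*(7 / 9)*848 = -605472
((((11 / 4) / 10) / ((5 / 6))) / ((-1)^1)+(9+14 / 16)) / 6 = 1909/1200 = 1.59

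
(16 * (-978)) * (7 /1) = -109536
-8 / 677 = -0.01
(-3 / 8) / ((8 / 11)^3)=-3993/4096 = -0.97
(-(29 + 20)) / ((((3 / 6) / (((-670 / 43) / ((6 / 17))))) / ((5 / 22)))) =1395275/1419 = 983.28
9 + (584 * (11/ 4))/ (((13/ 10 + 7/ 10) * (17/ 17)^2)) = 812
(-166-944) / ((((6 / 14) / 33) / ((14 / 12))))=-99715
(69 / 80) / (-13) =-69/1040 = -0.07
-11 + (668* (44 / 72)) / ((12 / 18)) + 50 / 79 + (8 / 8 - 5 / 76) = 10859443/18012 = 602.90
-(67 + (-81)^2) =-6628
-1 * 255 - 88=-343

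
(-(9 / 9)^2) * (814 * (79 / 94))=-32153/47 = -684.11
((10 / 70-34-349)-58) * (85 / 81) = -262310/567 = -462.63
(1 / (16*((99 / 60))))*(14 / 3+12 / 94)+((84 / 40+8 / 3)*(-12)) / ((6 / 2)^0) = -1326533/23265 = -57.02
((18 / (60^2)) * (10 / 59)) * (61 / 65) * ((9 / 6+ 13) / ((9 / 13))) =1769/106200 = 0.02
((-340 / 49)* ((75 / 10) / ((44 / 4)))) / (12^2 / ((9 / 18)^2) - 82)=-0.01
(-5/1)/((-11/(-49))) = -245/11 = -22.27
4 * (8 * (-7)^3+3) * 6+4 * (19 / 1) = -65708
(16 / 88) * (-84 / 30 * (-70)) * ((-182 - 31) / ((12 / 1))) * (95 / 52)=-330505/286 = -1155.61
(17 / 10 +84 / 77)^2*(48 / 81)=376996/81675 = 4.62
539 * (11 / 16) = 5929/16 = 370.56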